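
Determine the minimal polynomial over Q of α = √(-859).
m_α(x) = x^2 + 859

α satisfies α^2 + 859 = 0, so x^2 + 859 annihilates α. Since d = -859 is squarefree and ≠ 1, it is not a perfect square in Q, so x^2 + 859 has no rational root and is therefore irreducible over Q (a degree-2 polynomial over a field is irreducible iff it has no root). Hence m_α(x) = x^2 + 859.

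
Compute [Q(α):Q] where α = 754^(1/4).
[Q(α):Q] = 4

α is a root of x^4 - 754. By Eisenstein's criterion at the prime p = 2 (which divides the constant term 754 but p^2 = 4 does not, since 754 is squarefree), x^4 - 754 is irreducible over Q. Hence [Q(α):Q] = 4.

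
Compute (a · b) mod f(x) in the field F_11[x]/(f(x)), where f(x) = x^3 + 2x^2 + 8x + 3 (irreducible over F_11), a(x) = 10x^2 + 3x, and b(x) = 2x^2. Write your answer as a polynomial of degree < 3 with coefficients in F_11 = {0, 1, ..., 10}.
a · b ≡ 7x^2 + 3x + 3 (mod f(x))

Multiply in F_11[x]: a(x)·b(x) = (10x^2 + 3x)·(2x^2) = 9x^4 + 6x^3. This has degree ≥ 3, so divide by f(x) over F_11: 9x^4 + 6x^3 = (9x + 10)·(x^3 + 2x^2 + 8x + 3) + (7x^2 + 3x + 3). Hence a·b ≡ 7x^2 + 3x + 3 (mod f). (F_11[x]/(f) is a field with 11^3 = 1331 elements since f is irreducible of degree 3.)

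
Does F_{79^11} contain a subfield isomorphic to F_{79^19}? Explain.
No: F_{79^19} is not a subfield of F_{79^11}

F_{p^m} embeds in F_{p^n} iff m | n. Here 19 ∤ 11 (since 11 = 0·19 + 11 with remainder 11 ≠ 0), so F_{79^19} is not a subfield of F_{79^11}. Equivalently: if it were, the tower law would give 19 = [F_{79^19}:F_79] dividing [F_{79^11}:F_79] = 11, contradiction.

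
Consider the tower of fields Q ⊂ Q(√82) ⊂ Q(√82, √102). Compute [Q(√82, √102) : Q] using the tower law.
[Q(√82, √102) : Q] = 4

[Q(√82):Q] = 2 (min poly x^2 - 82, irreducible since 82 is squarefree > 1). For the top step, suppose √102 ∈ Q(√82), say √102 = c + d√82 with c, d ∈ Q. Squaring: 102 = c^2 + 82d^2 + 2cd√82. Since √82 ∉ Q this forces 2cd = 0. If d = 0 then √102 = c ∈ Q, contradicting 102 squarefree > 1. If c = 0 then 102 = 82d^2, so 82·102 = (82d)^2 is a perfect square in Q — but 82·102 = 8364 is not a perfect square (since 82 and 102 are distinct squarefree integers). Contradiction. Hence √102 ∉ Q(√82), so x^2 - 102 stays irreducible over Q(√82) and [Q(√82, √102) : Q(√82)] = 2. By the tower law, [Q(√82, √102) : Q] = 2 · 2 = 4.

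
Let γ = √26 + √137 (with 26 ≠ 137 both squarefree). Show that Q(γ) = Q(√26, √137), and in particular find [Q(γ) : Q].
[Q(γ) : Q] = 4 (equivalently, Q(γ) = Q(√26, √137))

Obviously Q(γ) ⊆ Q(√26, √137), and [Q(√26, √137):Q] = 4 (since 26, 137 are distinct squarefree integers > 1 with 3562 not a perfect square). To show equality we compute the minimal polynomial of γ. From γ = √26 + √137: γ^2 = 26 + 2√(3562) + 137 = 163 + 2√(3562), so γ^2 - 163 = 2√(3562); squaring, (γ^2 - 163)^2 = 4·3562, i.e. γ^4 - 326γ^2 + 26569 - 14248 = 0, i.e. γ^4 - 326γ^2 + 12321 = 0. So γ is a root of x^4 - 326x^2 + 12321. This polynomial is irreducible over Q: it has no rational root (each ±√26 ± √137 is irrational), and any factorization into two quadratics over Q would force √(3562) ∈ Q (pairing opposite roots) or √26, √137 ∈ Q (other pairings), all impossible. Hence [Q(γ):Q] = 4 = [Q(√26, √137):Q], so Q(γ) = Q(√26, √137).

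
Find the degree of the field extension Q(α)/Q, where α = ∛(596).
[Q(α):Q] = 3

The minimal polynomial of α is x^3 - 596, irreducible over Q since 596 is not a perfect cube (so x^3 - 596 has no rational root). Hence [Q(α):Q] = deg(m_α) = 3.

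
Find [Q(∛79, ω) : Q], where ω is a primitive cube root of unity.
[Q(∛79, ω) : Q] = 6

[Q(∛79):Q] = 3 (min poly x^3 - 79, irreducible since 79 is not a perfect cube). [Q(ω):Q] = 2 (min poly x^2 + x + 1). Since Q(∛79) ⊂ R and ω ∉ R, we have ω ∉ Q(∛79), so x^2 + x + 1 remains irreducible over Q(∛79) and [Q(∛79, ω) : Q(∛79)] = 2. By the tower law, [Q(∛79, ω) : Q] = 3 · 2 = 6. (In fact Q(∛79, ω) is the splitting field of x^3 - 79 over Q.)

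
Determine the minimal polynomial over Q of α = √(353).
m_α(x) = x^2 - 353

α satisfies α^2 - 353 = 0, so x^2 - 353 annihilates α. Since d = 353 is squarefree and ≠ 1, it is not a perfect square in Q, so x^2 - 353 has no rational root and is therefore irreducible over Q (a degree-2 polynomial over a field is irreducible iff it has no root). Hence m_α(x) = x^2 - 353.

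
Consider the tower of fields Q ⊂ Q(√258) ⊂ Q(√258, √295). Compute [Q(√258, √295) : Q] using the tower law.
[Q(√258, √295) : Q] = 4

[Q(√258):Q] = 2 (min poly x^2 - 258, irreducible since 258 is squarefree > 1). For the top step, suppose √295 ∈ Q(√258), say √295 = c + d√258 with c, d ∈ Q. Squaring: 295 = c^2 + 258d^2 + 2cd√258. Since √258 ∉ Q this forces 2cd = 0. If d = 0 then √295 = c ∈ Q, contradicting 295 squarefree > 1. If c = 0 then 295 = 258d^2, so 258·295 = (258d)^2 is a perfect square in Q — but 258·295 = 76110 is not a perfect square (since 258 and 295 are distinct squarefree integers). Contradiction. Hence √295 ∉ Q(√258), so x^2 - 295 stays irreducible over Q(√258) and [Q(√258, √295) : Q(√258)] = 2. By the tower law, [Q(√258, √295) : Q] = 2 · 2 = 4.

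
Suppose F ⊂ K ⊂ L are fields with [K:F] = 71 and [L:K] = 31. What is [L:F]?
[L:F] = 2201

The tower law says that for any tower of field extensions F ⊂ K ⊂ L with finite degrees, [L:F] = [L:K] · [K:F]. Here this gives [L:F] = 31 · 71 = 2201.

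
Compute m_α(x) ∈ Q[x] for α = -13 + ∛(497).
m_α(x) = x^3 + 39x^2 + 507x + 1700

Set β = α + 13 = ∛(497), so β^3 = 497. Then (α + 13)^3 - 497 = 0, i.e. α is a root of g(x) = (x + 13)^3 - 497 = x^3 + 39x^2 + 507x + 1700. Since g(x) = h(x + 13) where h(x) = x^3 - 497, and h is irreducible over Q (because 497 is not a perfect cube, so h has no rational root, and a monic cubic with no rational root is irreducible), g is also irreducible (irreducibility is preserved under the substitution x → x + 13). Hence m_α(x) = x^3 + 39x^2 + 507x + 1700.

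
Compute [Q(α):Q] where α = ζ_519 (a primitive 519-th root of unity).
[Q(α):Q] = 344

The minimal polynomial of ζ_519 over Q is the 519-th cyclotomic polynomial Φ_519(x), which is irreducible over Q and has degree φ(519) = 344. Hence [Q(α):Q] = φ(519) = 344.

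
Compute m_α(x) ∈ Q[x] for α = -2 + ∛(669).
m_α(x) = x^3 + 6x^2 + 12x - 661

Set β = α + 2 = ∛(669), so β^3 = 669. Then (α + 2)^3 - 669 = 0, i.e. α is a root of g(x) = (x + 2)^3 - 669 = x^3 + 6x^2 + 12x - 661. Since g(x) = h(x + 2) where h(x) = x^3 - 669, and h is irreducible over Q (because 669 is not a perfect cube, so h has no rational root, and a monic cubic with no rational root is irreducible), g is also irreducible (irreducibility is preserved under the substitution x → x + 2). Hence m_α(x) = x^3 + 6x^2 + 12x - 661.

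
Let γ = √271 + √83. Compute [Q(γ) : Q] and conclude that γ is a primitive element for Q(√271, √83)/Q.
[Q(γ) : Q] = 4 (equivalently, Q(γ) = Q(√271, √83))

Obviously Q(γ) ⊆ Q(√271, √83), and [Q(√271, √83):Q] = 4 (since 271, 83 are distinct squarefree integers > 1 with 22493 not a perfect square). To show equality we compute the minimal polynomial of γ. From γ = √271 + √83: γ^2 = 271 + 2√(22493) + 83 = 354 + 2√(22493), so γ^2 - 354 = 2√(22493); squaring, (γ^2 - 354)^2 = 4·22493, i.e. γ^4 - 708γ^2 + 125316 - 89972 = 0, i.e. γ^4 - 708γ^2 + 35344 = 0. So γ is a root of x^4 - 708x^2 + 35344. This polynomial is irreducible over Q: it has no rational root (each ±√271 ± √83 is irrational), and any factorization into two quadratics over Q would force √(22493) ∈ Q (pairing opposite roots) or √271, √83 ∈ Q (other pairings), all impossible. Hence [Q(γ):Q] = 4 = [Q(√271, √83):Q], so Q(γ) = Q(√271, √83).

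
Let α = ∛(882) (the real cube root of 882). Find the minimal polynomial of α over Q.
m_α(x) = x^3 - 882

α satisfies α^3 = 882, so x^3 - 882 annihilates α. By the rational root test, a rational root p/q (in lowest terms) of x^3 - 882 would satisfy p^3 = 882 q^3, forcing q = 1 and p^3 = 882; but 882 is not a perfect cube, contradiction. A monic cubic over Q with no rational root is irreducible (any nontrivial factorization would include a linear factor). Hence x^3 - 882 is the minimal polynomial of α, and in particular [Q(α):Q] = 3.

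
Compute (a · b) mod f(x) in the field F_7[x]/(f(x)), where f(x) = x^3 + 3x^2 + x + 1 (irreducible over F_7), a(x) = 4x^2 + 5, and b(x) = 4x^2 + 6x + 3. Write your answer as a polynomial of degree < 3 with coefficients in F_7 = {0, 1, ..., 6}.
a · b ≡ 4x^2 + 3x + 4 (mod f(x))

Multiply in F_7[x]: a(x)·b(x) = (4x^2 + 5)·(4x^2 + 6x + 3) = 2x^4 + 3x^3 + 4x^2 + 2x + 1. This has degree ≥ 3, so divide by f(x) over F_7: 2x^4 + 3x^3 + 4x^2 + 2x + 1 = (2x + 4)·(x^3 + 3x^2 + x + 1) + (4x^2 + 3x + 4). Hence a·b ≡ 4x^2 + 3x + 4 (mod f). (F_7[x]/(f) is a field with 7^3 = 343 elements since f is irreducible of degree 3.)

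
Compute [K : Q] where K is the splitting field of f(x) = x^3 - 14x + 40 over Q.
[K : Q] = 6

By the rational root test, any rational root of the monic integer polynomial f(x) = x^3 - 14x + 40 must be an integer dividing the constant term 40, i.e. one of ±{1, 2, 4, 5, 8, 10, 20, 40}. Evaluating: f(1) = 27, f(-1) = 53, f(2) = 20, f(-2) = 60, f(4) = 48, f(-4) = 32, f(5) = 95, f(-5) = -15, f(8) = 440, f(-8) = -360, f(10) = 900, f(-10) = -820, f(20) = 7760, f(-20) = -7680, f(40) = 63480, f(-40) = -63400; none is 0, so f has no rational root and is therefore irreducible over Q (a cubic with no linear factor over a field is irreducible). For an irreducible cubic, the Galois group is A_3 or S_3 according as the discriminant disc(f) = -4a^3 - 27b^2 = -4·(-14)^3 - 27·(40)^2 = -32224 is or is not a square in Q. Here disc(f) = -32224 is not a perfect square in Q, so the Galois group of f over Q is not contained in A_3 and must be all of S_3. The splitting field has degree |S_3| = 6 over Q, so [K : Q] = 6.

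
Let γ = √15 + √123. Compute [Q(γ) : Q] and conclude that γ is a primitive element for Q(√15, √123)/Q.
[Q(γ) : Q] = 4 (equivalently, Q(γ) = Q(√15, √123))

Obviously Q(γ) ⊆ Q(√15, √123), and [Q(√15, √123):Q] = 4 (since 15, 123 are distinct squarefree integers > 1 with 1845 not a perfect square). To show equality we compute the minimal polynomial of γ. From γ = √15 + √123: γ^2 = 15 + 2√(1845) + 123 = 138 + 2√(1845), so γ^2 - 138 = 2√(1845); squaring, (γ^2 - 138)^2 = 4·1845, i.e. γ^4 - 276γ^2 + 19044 - 7380 = 0, i.e. γ^4 - 276γ^2 + 11664 = 0. So γ is a root of x^4 - 276x^2 + 11664. This polynomial is irreducible over Q: it has no rational root (each ±√15 ± √123 is irrational), and any factorization into two quadratics over Q would force √(1845) ∈ Q (pairing opposite roots) or √15, √123 ∈ Q (other pairings), all impossible. Hence [Q(γ):Q] = 4 = [Q(√15, √123):Q], so Q(γ) = Q(√15, √123).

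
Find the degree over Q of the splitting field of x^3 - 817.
[K : Q] = 6

The roots of x^3 - 817 are ∛817, ω∛817, ω^2∛817 where ω = e^(2πi/3) is a primitive cube root of unity, so K = Q(∛817, ω). Now [Q(∛817):Q] = 3 (since 817 is not a perfect cube, x^3 - 817 is irreducible) and [Q(ω):Q] = 2. Both 2 and 3 divide [K:Q], and [K:Q] ≤ 3·2 = 6, so [K:Q] = 6. (Equivalently: Q(∛817) ⊂ R but ω ∉ R, so [K : Q(∛817)] = 2.)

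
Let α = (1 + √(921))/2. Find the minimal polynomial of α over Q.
m_α(x) = x^2 - x - 230

From 2α - 1 = √(921), squaring gives (2α - 1)^2 = 921, i.e. 4α^2 - 4α + 1 = 921, so α^2 - α + (1 - 921)/4 = 0. Since 921 ≡ 1 (mod 4), (1 - 921)/4 = -230 ∈ Z. The polynomial x^2 - x - 230 has discriminant 1 - 4·(-230) = 921, which is not a perfect square in Q (d = 921 is squarefree and ≠ 1), so x^2 - x - 230 is irreducible over Q. It is the minimal polynomial of α.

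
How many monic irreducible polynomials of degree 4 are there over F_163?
There are 176471298 monic irreducible polynomials of degree 4 over F_163

Each element of F_{163^4} that lies in no proper subfield is a root of exactly one monic irreducible of degree 4 over F_163, and each such polynomial has 4 distinct roots in F_{163^4}. By Möbius inversion the count is N_163(4) = (1/4) Σ_{d|4} μ(4/d) · 163^d = (1/4)(μ(4)·163^1 + μ(2)·163^2 + μ(1)·163^4) = 705885192/4 = 176471298.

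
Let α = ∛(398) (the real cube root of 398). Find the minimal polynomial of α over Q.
m_α(x) = x^3 - 398

α satisfies α^3 = 398, so x^3 - 398 annihilates α. By the rational root test, a rational root p/q (in lowest terms) of x^3 - 398 would satisfy p^3 = 398 q^3, forcing q = 1 and p^3 = 398; but 398 is not a perfect cube, contradiction. A monic cubic over Q with no rational root is irreducible (any nontrivial factorization would include a linear factor). Hence x^3 - 398 is the minimal polynomial of α, and in particular [Q(α):Q] = 3.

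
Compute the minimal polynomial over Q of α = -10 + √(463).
m_α(x) = x^2 + 20x - 363

From α + 10 = √(463), squaring gives (α + 10)^2 = 463, i.e. α^2 + 20α + 100 = 463, so α^2 + 20α - 363 = 0. The discriminant of x^2 + 20x - 363 is (20)^2 - 4·(-363) = 400 + 1452 = 1852, and 4·(463) is not a perfect square in Q since 463 is squarefree and ≠ 1. Hence x^2 + 20x - 363 is irreducible over Q and is the minimal polynomial of α.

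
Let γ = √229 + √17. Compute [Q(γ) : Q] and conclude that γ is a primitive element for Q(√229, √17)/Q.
[Q(γ) : Q] = 4 (equivalently, Q(γ) = Q(√229, √17))

Obviously Q(γ) ⊆ Q(√229, √17), and [Q(√229, √17):Q] = 4 (since 229, 17 are distinct squarefree integers > 1 with 3893 not a perfect square). To show equality we compute the minimal polynomial of γ. From γ = √229 + √17: γ^2 = 229 + 2√(3893) + 17 = 246 + 2√(3893), so γ^2 - 246 = 2√(3893); squaring, (γ^2 - 246)^2 = 4·3893, i.e. γ^4 - 492γ^2 + 60516 - 15572 = 0, i.e. γ^4 - 492γ^2 + 44944 = 0. So γ is a root of x^4 - 492x^2 + 44944. This polynomial is irreducible over Q: it has no rational root (each ±√229 ± √17 is irrational), and any factorization into two quadratics over Q would force √(3893) ∈ Q (pairing opposite roots) or √229, √17 ∈ Q (other pairings), all impossible. Hence [Q(γ):Q] = 4 = [Q(√229, √17):Q], so Q(γ) = Q(√229, √17).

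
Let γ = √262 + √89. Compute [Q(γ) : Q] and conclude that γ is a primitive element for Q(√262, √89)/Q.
[Q(γ) : Q] = 4 (equivalently, Q(γ) = Q(√262, √89))

Obviously Q(γ) ⊆ Q(√262, √89), and [Q(√262, √89):Q] = 4 (since 262, 89 are distinct squarefree integers > 1 with 23318 not a perfect square). To show equality we compute the minimal polynomial of γ. From γ = √262 + √89: γ^2 = 262 + 2√(23318) + 89 = 351 + 2√(23318), so γ^2 - 351 = 2√(23318); squaring, (γ^2 - 351)^2 = 4·23318, i.e. γ^4 - 702γ^2 + 123201 - 93272 = 0, i.e. γ^4 - 702γ^2 + 29929 = 0. So γ is a root of x^4 - 702x^2 + 29929. This polynomial is irreducible over Q: it has no rational root (each ±√262 ± √89 is irrational), and any factorization into two quadratics over Q would force √(23318) ∈ Q (pairing opposite roots) or √262, √89 ∈ Q (other pairings), all impossible. Hence [Q(γ):Q] = 4 = [Q(√262, √89):Q], so Q(γ) = Q(√262, √89).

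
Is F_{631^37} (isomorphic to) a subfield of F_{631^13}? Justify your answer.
No: F_{631^37} is not a subfield of F_{631^13}

F_{p^m} embeds in F_{p^n} iff m | n. Here 37 ∤ 13 (since 13 = 0·37 + 13 with remainder 13 ≠ 0), so F_{631^37} is not a subfield of F_{631^13}. Equivalently: if it were, the tower law would give 37 = [F_{631^37}:F_631] dividing [F_{631^13}:F_631] = 13, contradiction.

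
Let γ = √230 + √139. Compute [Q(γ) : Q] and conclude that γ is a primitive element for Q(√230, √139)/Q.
[Q(γ) : Q] = 4 (equivalently, Q(γ) = Q(√230, √139))

Obviously Q(γ) ⊆ Q(√230, √139), and [Q(√230, √139):Q] = 4 (since 230, 139 are distinct squarefree integers > 1 with 31970 not a perfect square). To show equality we compute the minimal polynomial of γ. From γ = √230 + √139: γ^2 = 230 + 2√(31970) + 139 = 369 + 2√(31970), so γ^2 - 369 = 2√(31970); squaring, (γ^2 - 369)^2 = 4·31970, i.e. γ^4 - 738γ^2 + 136161 - 127880 = 0, i.e. γ^4 - 738γ^2 + 8281 = 0. So γ is a root of x^4 - 738x^2 + 8281. This polynomial is irreducible over Q: it has no rational root (each ±√230 ± √139 is irrational), and any factorization into two quadratics over Q would force √(31970) ∈ Q (pairing opposite roots) or √230, √139 ∈ Q (other pairings), all impossible. Hence [Q(γ):Q] = 4 = [Q(√230, √139):Q], so Q(γ) = Q(√230, √139).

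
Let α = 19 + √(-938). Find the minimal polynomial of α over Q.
m_α(x) = x^2 - 38x + 1299

From α - 19 = √(-938), squaring gives (α - 19)^2 = -938, i.e. α^2 - 38α + 361 = -938, so α^2 - 38α + 1299 = 0. The discriminant of x^2 - 38x + 1299 is (-38)^2 - 4·(1299) = 1444 - 5196 = -3752, and 4·(-938) is not a perfect square in Q since -938 is squarefree and ≠ 1. Hence x^2 - 38x + 1299 is irreducible over Q and is the minimal polynomial of α.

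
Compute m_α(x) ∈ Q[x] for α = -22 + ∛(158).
m_α(x) = x^3 + 66x^2 + 1452x + 10490

Set β = α + 22 = ∛(158), so β^3 = 158. Then (α + 22)^3 - 158 = 0, i.e. α is a root of g(x) = (x + 22)^3 - 158 = x^3 + 66x^2 + 1452x + 10490. Since g(x) = h(x + 22) where h(x) = x^3 - 158, and h is irreducible over Q (because 158 is not a perfect cube, so h has no rational root, and a monic cubic with no rational root is irreducible), g is also irreducible (irreducibility is preserved under the substitution x → x + 22). Hence m_α(x) = x^3 + 66x^2 + 1452x + 10490.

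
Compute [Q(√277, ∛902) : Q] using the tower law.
[Q(√277, ∛902) : Q] = 6

Let L = Q(√277, ∛902). Since Q(√277) ⊂ L and [Q(√277):Q] = 2, the tower law gives 2 | [L:Q]. Likewise Q(∛902) ⊂ L with [Q(∛902):Q] = 3 (because 902 is not a perfect cube), so 3 | [L:Q]. As gcd(2,3) = 1, [L:Q] is divisible by 6. Conversely L is generated over Q by √277 and ∛902, so [L:Q] ≤ 2·3 = 6. Therefore [Q(√277, ∛902) : Q] = 6.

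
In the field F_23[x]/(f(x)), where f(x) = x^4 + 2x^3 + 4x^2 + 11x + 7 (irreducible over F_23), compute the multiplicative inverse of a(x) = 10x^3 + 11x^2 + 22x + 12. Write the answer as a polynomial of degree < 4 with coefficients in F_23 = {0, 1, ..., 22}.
a(x)^(-1) ≡ x^3 + 12x^2 + 13x + 11 (mod f(x))

Since f is irreducible over F_23, F_23[x]/(f) is a field and a(x) ≠ 0 has an inverse. Apply the extended Euclidean algorithm to f(x) and a(x) in F_23[x]: f(x) = (7x + 4)·a(x) + (13x^2 + 5);  a(x) = (22x + 15)·(13x^2 + 5) + (4x + 6);  (13x^2 + 5) = (9x + 21)·(4x + 6) + (17). The last nonzero remainder is the constant 17 = gcd(f, a) in F_23. Back-substituting through the division chain expresses 17 = s(x)·a(x) + t(x)·f(x) with s(x) ≡ 17x^3 + 20x^2 + 14x + 3 (mod f), so (17x^3 + 20x^2 + 14x + 3)·a(x) ≡ 17 (mod f). Multiplying by 17^(-1) ≡ 19 in F_23 gives a(x)^(-1) ≡ 19·(17x^3 + 20x^2 + 14x + 3) ≡ x^3 + 12x^2 + 13x + 11 (mod f). Check: (10x^3 + 11x^2 + 22x + 12)·(x^3 + 12x^2 + 13x + 11) = 10x^6 + 16x^5 + 8x^4 + 22x^2 + 7x + 17 ≡ 1 (mod x^4 + 2x^3 + 4x^2 + 11x + 7).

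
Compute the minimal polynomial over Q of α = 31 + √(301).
m_α(x) = x^2 - 62x + 660

From α - 31 = √(301), squaring gives (α - 31)^2 = 301, i.e. α^2 - 62α + 961 = 301, so α^2 - 62α + 660 = 0. The discriminant of x^2 - 62x + 660 is (-62)^2 - 4·(660) = 3844 - 2640 = 1204, and 4·(301) is not a perfect square in Q since 301 is squarefree and ≠ 1. Hence x^2 - 62x + 660 is irreducible over Q and is the minimal polynomial of α.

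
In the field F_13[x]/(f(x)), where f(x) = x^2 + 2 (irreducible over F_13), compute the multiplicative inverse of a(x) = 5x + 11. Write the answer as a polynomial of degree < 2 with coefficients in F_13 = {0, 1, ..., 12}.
a(x)^(-1) ≡ 4x + 12 (mod f(x))

Since f is irreducible over F_13, F_13[x]/(f) is a field and a(x) ≠ 0 has an inverse. Apply the extended Euclidean algorithm to f(x) and a(x) in F_13[x]: f(x) = (8x + 11)·a(x) + (11). The last nonzero remainder is the constant 11 = gcd(f, a) in F_13. Back-substituting through the division chain expresses 11 = s(x)·a(x) + t(x)·f(x) with s(x) ≡ 5x + 2 (mod f), so (5x + 2)·a(x) ≡ 11 (mod f). Multiplying by 11^(-1) ≡ 6 in F_13 gives a(x)^(-1) ≡ 6·(5x + 2) ≡ 4x + 12 (mod f). Check: (5x + 11)·(4x + 12) = 7x^2 + 2 ≡ 1 (mod x^2 + 2).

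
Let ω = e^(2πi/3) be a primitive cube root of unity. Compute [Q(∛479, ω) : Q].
[Q(∛479, ω) : Q] = 6

[Q(∛479):Q] = 3 (min poly x^3 - 479, irreducible since 479 is not a perfect cube). [Q(ω):Q] = 2 (min poly x^2 + x + 1). Since Q(∛479) ⊂ R and ω ∉ R, we have ω ∉ Q(∛479), so x^2 + x + 1 remains irreducible over Q(∛479) and [Q(∛479, ω) : Q(∛479)] = 2. By the tower law, [Q(∛479, ω) : Q] = 3 · 2 = 6. (In fact Q(∛479, ω) is the splitting field of x^3 - 479 over Q.)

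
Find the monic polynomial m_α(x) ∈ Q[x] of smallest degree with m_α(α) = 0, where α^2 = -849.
m_α(x) = x^2 + 849

α satisfies α^2 + 849 = 0, so x^2 + 849 annihilates α. Since d = -849 is squarefree and ≠ 1, it is not a perfect square in Q, so x^2 + 849 has no rational root and is therefore irreducible over Q (a degree-2 polynomial over a field is irreducible iff it has no root). Hence m_α(x) = x^2 + 849.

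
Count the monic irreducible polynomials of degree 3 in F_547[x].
There are 54555592 monic irreducible polynomials of degree 3 over F_547

Each element of F_{547^3} that lies in no proper subfield is a root of exactly one monic irreducible of degree 3 over F_547, and each such polynomial has 3 distinct roots in F_{547^3}. By Möbius inversion the count is N_547(3) = (1/3) Σ_{d|3} μ(3/d) · 547^d = (1/3)(μ(3)·547^1 + μ(1)·547^3) = 163666776/3 = 54555592.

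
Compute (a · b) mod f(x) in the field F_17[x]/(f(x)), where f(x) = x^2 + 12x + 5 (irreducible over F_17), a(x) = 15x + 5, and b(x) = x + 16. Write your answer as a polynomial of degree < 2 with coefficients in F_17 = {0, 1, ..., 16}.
a · b ≡ 14x + 5 (mod f(x))

Multiply in F_17[x]: a(x)·b(x) = (15x + 5)·(x + 16) = 15x^2 + 7x + 12. This has degree ≥ 2, so divide by f(x) over F_17: 15x^2 + 7x + 12 = (15)·(x^2 + 12x + 5) + (14x + 5). Hence a·b ≡ 14x + 5 (mod f). (F_17[x]/(f) is a field with 17^2 = 289 elements since f is irreducible of degree 2.)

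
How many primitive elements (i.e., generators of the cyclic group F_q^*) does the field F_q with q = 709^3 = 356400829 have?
There are φ(356400828) = 100098720 primitive elements

F_q^* is cyclic of order q - 1 = 356400828. A cyclic group of order m has exactly φ(m) generators. Here m = 356400828 = 2^2 · 3^2 · 7 · 59 · 23971, so the number of primitive elements is φ(356400828) = 100098720.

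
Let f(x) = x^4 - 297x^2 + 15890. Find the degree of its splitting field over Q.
[K : Q] = 4

Solving the quadratic in x^2: x^2 = (297 ± √(297^2 - 4·15890))/2 = (297 ± √24649)/2 = (297 ± 157)/2, giving x^2 = 227 or x^2 = 70. So f(x) = (x^2 - 227)(x^2 - 70) and the roots of f are ±√227, ±√70. Hence the splitting field is K = Q(√227, √70). Since 227 and 70 are distinct squarefree integers > 1, their product 15890 is not a perfect square, so √70 ∉ Q(√227). By the tower law [K:Q] = [Q(√227,√70):Q(√227)] · [Q(√227):Q] = 2 · 2 = 4.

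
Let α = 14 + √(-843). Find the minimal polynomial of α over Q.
m_α(x) = x^2 - 28x + 1039

From α - 14 = √(-843), squaring gives (α - 14)^2 = -843, i.e. α^2 - 28α + 196 = -843, so α^2 - 28α + 1039 = 0. The discriminant of x^2 - 28x + 1039 is (-28)^2 - 4·(1039) = 784 - 4156 = -3372, and 4·(-843) is not a perfect square in Q since -843 is squarefree and ≠ 1. Hence x^2 - 28x + 1039 is irreducible over Q and is the minimal polynomial of α.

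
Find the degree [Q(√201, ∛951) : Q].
[Q(√201, ∛951) : Q] = 6

Let L = Q(√201, ∛951). Since Q(√201) ⊂ L and [Q(√201):Q] = 2, the tower law gives 2 | [L:Q]. Likewise Q(∛951) ⊂ L with [Q(∛951):Q] = 3 (because 951 is not a perfect cube), so 3 | [L:Q]. As gcd(2,3) = 1, [L:Q] is divisible by 6. Conversely L is generated over Q by √201 and ∛951, so [L:Q] ≤ 2·3 = 6. Therefore [Q(√201, ∛951) : Q] = 6.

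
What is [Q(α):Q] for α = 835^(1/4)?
[Q(α):Q] = 4

α is a root of x^4 - 835. By Eisenstein's criterion at the prime p = 5 (which divides the constant term 835 but p^2 = 25 does not, since 835 is squarefree), x^4 - 835 is irreducible over Q. Hence [Q(α):Q] = 4.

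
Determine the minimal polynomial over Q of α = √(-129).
m_α(x) = x^2 + 129

α satisfies α^2 + 129 = 0, so x^2 + 129 annihilates α. Since d = -129 is squarefree and ≠ 1, it is not a perfect square in Q, so x^2 + 129 has no rational root and is therefore irreducible over Q (a degree-2 polynomial over a field is irreducible iff it has no root). Hence m_α(x) = x^2 + 129.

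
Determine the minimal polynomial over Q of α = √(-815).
m_α(x) = x^2 + 815

α satisfies α^2 + 815 = 0, so x^2 + 815 annihilates α. Since d = -815 is squarefree and ≠ 1, it is not a perfect square in Q, so x^2 + 815 has no rational root and is therefore irreducible over Q (a degree-2 polynomial over a field is irreducible iff it has no root). Hence m_α(x) = x^2 + 815.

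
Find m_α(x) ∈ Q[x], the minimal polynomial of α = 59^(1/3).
m_α(x) = x^3 - 59

α satisfies α^3 = 59, so x^3 - 59 annihilates α. By the rational root test, a rational root p/q (in lowest terms) of x^3 - 59 would satisfy p^3 = 59 q^3, forcing q = 1 and p^3 = 59; but 59 is not a perfect cube, contradiction. A monic cubic over Q with no rational root is irreducible (any nontrivial factorization would include a linear factor). Hence x^3 - 59 is the minimal polynomial of α, and in particular [Q(α):Q] = 3.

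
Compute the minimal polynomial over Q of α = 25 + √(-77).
m_α(x) = x^2 - 50x + 702

From α - 25 = √(-77), squaring gives (α - 25)^2 = -77, i.e. α^2 - 50α + 625 = -77, so α^2 - 50α + 702 = 0. The discriminant of x^2 - 50x + 702 is (-50)^2 - 4·(702) = 2500 - 2808 = -308, and 4·(-77) is not a perfect square in Q since -77 is squarefree and ≠ 1. Hence x^2 - 50x + 702 is irreducible over Q and is the minimal polynomial of α.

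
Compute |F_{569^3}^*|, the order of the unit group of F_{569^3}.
|F_{569^3}^*| = 184220008

F_{569^3} has 569^3 = 184220009 elements; its multiplicative group consists of all nonzero elements, so |F_{569^3}^*| = 184220009 - 1 = 184220008. (It is cyclic since any finite subgroup of the multiplicative group of a field is cyclic.)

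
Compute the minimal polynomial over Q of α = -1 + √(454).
m_α(x) = x^2 + 2x - 453

From α + 1 = √(454), squaring gives (α + 1)^2 = 454, i.e. α^2 + 2α + 1 = 454, so α^2 + 2α - 453 = 0. The discriminant of x^2 + 2x - 453 is (2)^2 - 4·(-453) = 4 + 1812 = 1816, and 4·(454) is not a perfect square in Q since 454 is squarefree and ≠ 1. Hence x^2 + 2x - 453 is irreducible over Q and is the minimal polynomial of α.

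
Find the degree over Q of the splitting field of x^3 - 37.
[K : Q] = 6

The roots of x^3 - 37 are ∛37, ω∛37, ω^2∛37 where ω = e^(2πi/3) is a primitive cube root of unity, so K = Q(∛37, ω). Now [Q(∛37):Q] = 3 (since 37 is not a perfect cube, x^3 - 37 is irreducible) and [Q(ω):Q] = 2. Both 2 and 3 divide [K:Q], and [K:Q] ≤ 3·2 = 6, so [K:Q] = 6. (Equivalently: Q(∛37) ⊂ R but ω ∉ R, so [K : Q(∛37)] = 2.)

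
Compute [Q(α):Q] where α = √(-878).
[Q(α):Q] = 2

[Q(α):Q] equals the degree of the minimal polynomial of α. Here α^2 = -878 and x^2 + 878 is irreducible (d = -878 is squarefree, ≠ 1, hence not a square), so deg(m_α) = 2. Thus [Q(α):Q] = 2.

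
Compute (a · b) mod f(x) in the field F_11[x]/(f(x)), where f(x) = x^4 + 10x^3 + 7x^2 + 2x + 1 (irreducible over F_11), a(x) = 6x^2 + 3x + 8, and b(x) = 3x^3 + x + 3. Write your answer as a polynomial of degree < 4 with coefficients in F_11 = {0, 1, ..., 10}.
a · b ≡ 8x^3 + 5x^2 + 8 (mod f(x))

Multiply in F_11[x]: a(x)·b(x) = (6x^2 + 3x + 8)·(3x^3 + x + 3) = 7x^5 + 9x^4 + 8x^3 + 10x^2 + 6x + 2. This has degree ≥ 4, so divide by f(x) over F_11: 7x^5 + 9x^4 + 8x^3 + 10x^2 + 6x + 2 = (7x + 5)·(x^4 + 10x^3 + 7x^2 + 2x + 1) + (8x^3 + 5x^2 + 8). Hence a·b ≡ 8x^3 + 5x^2 + 8 (mod f). (F_11[x]/(f) is a field with 11^4 = 14641 elements since f is irreducible of degree 4.)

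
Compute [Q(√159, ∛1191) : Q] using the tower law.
[Q(√159, ∛1191) : Q] = 6

Let L = Q(√159, ∛1191). Since Q(√159) ⊂ L and [Q(√159):Q] = 2, the tower law gives 2 | [L:Q]. Likewise Q(∛1191) ⊂ L with [Q(∛1191):Q] = 3 (because 1191 is not a perfect cube), so 3 | [L:Q]. As gcd(2,3) = 1, [L:Q] is divisible by 6. Conversely L is generated over Q by √159 and ∛1191, so [L:Q] ≤ 2·3 = 6. Therefore [Q(√159, ∛1191) : Q] = 6.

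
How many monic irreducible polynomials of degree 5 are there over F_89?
There are 1116811872 monic irreducible polynomials of degree 5 over F_89

Each element of F_{89^5} that lies in no proper subfield is a root of exactly one monic irreducible of degree 5 over F_89, and each such polynomial has 5 distinct roots in F_{89^5}. By Möbius inversion the count is N_89(5) = (1/5) Σ_{d|5} μ(5/d) · 89^d = (1/5)(μ(5)·89^1 + μ(1)·89^5) = 5584059360/5 = 1116811872.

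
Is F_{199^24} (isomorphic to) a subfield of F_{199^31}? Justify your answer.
No: F_{199^24} is not a subfield of F_{199^31}

F_{p^m} embeds in F_{p^n} iff m | n. Here 24 ∤ 31 (since 31 = 1·24 + 7 with remainder 7 ≠ 0), so F_{199^24} is not a subfield of F_{199^31}. Equivalently: if it were, the tower law would give 24 = [F_{199^24}:F_199] dividing [F_{199^31}:F_199] = 31, contradiction.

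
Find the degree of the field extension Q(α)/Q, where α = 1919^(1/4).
[Q(α):Q] = 4

α is a root of x^4 - 1919. By Eisenstein's criterion at the prime p = 19 (which divides the constant term 1919 but p^2 = 361 does not, since 1919 is squarefree), x^4 - 1919 is irreducible over Q. Hence [Q(α):Q] = 4.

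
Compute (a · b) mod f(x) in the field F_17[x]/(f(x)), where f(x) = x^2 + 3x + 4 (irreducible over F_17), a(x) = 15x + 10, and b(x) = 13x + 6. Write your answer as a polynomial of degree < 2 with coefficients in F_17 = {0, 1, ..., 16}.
a · b ≡ 9x + 11 (mod f(x))

Multiply in F_17[x]: a(x)·b(x) = (15x + 10)·(13x + 6) = 8x^2 + 16x + 9. This has degree ≥ 2, so divide by f(x) over F_17: 8x^2 + 16x + 9 = (8)·(x^2 + 3x + 4) + (9x + 11). Hence a·b ≡ 9x + 11 (mod f). (F_17[x]/(f) is a field with 17^2 = 289 elements since f is irreducible of degree 2.)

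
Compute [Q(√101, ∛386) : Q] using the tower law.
[Q(√101, ∛386) : Q] = 6

Let L = Q(√101, ∛386). Since Q(√101) ⊂ L and [Q(√101):Q] = 2, the tower law gives 2 | [L:Q]. Likewise Q(∛386) ⊂ L with [Q(∛386):Q] = 3 (because 386 is not a perfect cube), so 3 | [L:Q]. As gcd(2,3) = 1, [L:Q] is divisible by 6. Conversely L is generated over Q by √101 and ∛386, so [L:Q] ≤ 2·3 = 6. Therefore [Q(√101, ∛386) : Q] = 6.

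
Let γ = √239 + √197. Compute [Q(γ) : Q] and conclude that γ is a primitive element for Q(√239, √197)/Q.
[Q(γ) : Q] = 4 (equivalently, Q(γ) = Q(√239, √197))

Obviously Q(γ) ⊆ Q(√239, √197), and [Q(√239, √197):Q] = 4 (since 239, 197 are distinct squarefree integers > 1 with 47083 not a perfect square). To show equality we compute the minimal polynomial of γ. From γ = √239 + √197: γ^2 = 239 + 2√(47083) + 197 = 436 + 2√(47083), so γ^2 - 436 = 2√(47083); squaring, (γ^2 - 436)^2 = 4·47083, i.e. γ^4 - 872γ^2 + 190096 - 188332 = 0, i.e. γ^4 - 872γ^2 + 1764 = 0. So γ is a root of x^4 - 872x^2 + 1764. This polynomial is irreducible over Q: it has no rational root (each ±√239 ± √197 is irrational), and any factorization into two quadratics over Q would force √(47083) ∈ Q (pairing opposite roots) or √239, √197 ∈ Q (other pairings), all impossible. Hence [Q(γ):Q] = 4 = [Q(√239, √197):Q], so Q(γ) = Q(√239, √197).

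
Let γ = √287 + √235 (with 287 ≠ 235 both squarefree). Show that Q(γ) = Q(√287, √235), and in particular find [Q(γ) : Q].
[Q(γ) : Q] = 4 (equivalently, Q(γ) = Q(√287, √235))

Obviously Q(γ) ⊆ Q(√287, √235), and [Q(√287, √235):Q] = 4 (since 287, 235 are distinct squarefree integers > 1 with 67445 not a perfect square). To show equality we compute the minimal polynomial of γ. From γ = √287 + √235: γ^2 = 287 + 2√(67445) + 235 = 522 + 2√(67445), so γ^2 - 522 = 2√(67445); squaring, (γ^2 - 522)^2 = 4·67445, i.e. γ^4 - 1044γ^2 + 272484 - 269780 = 0, i.e. γ^4 - 1044γ^2 + 2704 = 0. So γ is a root of x^4 - 1044x^2 + 2704. This polynomial is irreducible over Q: it has no rational root (each ±√287 ± √235 is irrational), and any factorization into two quadratics over Q would force √(67445) ∈ Q (pairing opposite roots) or √287, √235 ∈ Q (other pairings), all impossible. Hence [Q(γ):Q] = 4 = [Q(√287, √235):Q], so Q(γ) = Q(√287, √235).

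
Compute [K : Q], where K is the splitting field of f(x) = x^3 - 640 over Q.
[K : Q] = 6

The roots of x^3 - 640 are ∛640, ω∛640, ω^2∛640 where ω = e^(2πi/3) is a primitive cube root of unity, so K = Q(∛640, ω). Now [Q(∛640):Q] = 3 (since 640 is not a perfect cube, x^3 - 640 is irreducible) and [Q(ω):Q] = 2. Both 2 and 3 divide [K:Q], and [K:Q] ≤ 3·2 = 6, so [K:Q] = 6. (Equivalently: Q(∛640) ⊂ R but ω ∉ R, so [K : Q(∛640)] = 2.)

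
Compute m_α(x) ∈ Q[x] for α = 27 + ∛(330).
m_α(x) = x^3 - 81x^2 + 2187x - 20013

Set β = α - 27 = ∛(330), so β^3 = 330. Then (α - 27)^3 - 330 = 0, i.e. α is a root of g(x) = (x - 27)^3 - 330 = x^3 - 81x^2 + 2187x - 20013. Since g(x) = h(x - 27) where h(x) = x^3 - 330, and h is irreducible over Q (because 330 is not a perfect cube, so h has no rational root, and a monic cubic with no rational root is irreducible), g is also irreducible (irreducibility is preserved under the substitution x → x - 27). Hence m_α(x) = x^3 - 81x^2 + 2187x - 20013.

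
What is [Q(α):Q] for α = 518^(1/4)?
[Q(α):Q] = 4

α is a root of x^4 - 518. By Eisenstein's criterion at the prime p = 2 (which divides the constant term 518 but p^2 = 4 does not, since 518 is squarefree), x^4 - 518 is irreducible over Q. Hence [Q(α):Q] = 4.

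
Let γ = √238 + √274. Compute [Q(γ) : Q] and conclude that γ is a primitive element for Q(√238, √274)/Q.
[Q(γ) : Q] = 4 (equivalently, Q(γ) = Q(√238, √274))

Obviously Q(γ) ⊆ Q(√238, √274), and [Q(√238, √274):Q] = 4 (since 238, 274 are distinct squarefree integers > 1 with 65212 not a perfect square). To show equality we compute the minimal polynomial of γ. From γ = √238 + √274: γ^2 = 238 + 2√(65212) + 274 = 512 + 2√(65212), so γ^2 - 512 = 2√(65212); squaring, (γ^2 - 512)^2 = 4·65212, i.e. γ^4 - 1024γ^2 + 262144 - 260848 = 0, i.e. γ^4 - 1024γ^2 + 1296 = 0. So γ is a root of x^4 - 1024x^2 + 1296. This polynomial is irreducible over Q: it has no rational root (each ±√238 ± √274 is irrational), and any factorization into two quadratics over Q would force √(65212) ∈ Q (pairing opposite roots) or √238, √274 ∈ Q (other pairings), all impossible. Hence [Q(γ):Q] = 4 = [Q(√238, √274):Q], so Q(γ) = Q(√238, √274).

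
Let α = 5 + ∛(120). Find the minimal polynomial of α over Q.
m_α(x) = x^3 - 15x^2 + 75x - 245

Set β = α - 5 = ∛(120), so β^3 = 120. Then (α - 5)^3 - 120 = 0, i.e. α is a root of g(x) = (x - 5)^3 - 120 = x^3 - 15x^2 + 75x - 245. Since g(x) = h(x - 5) where h(x) = x^3 - 120, and h is irreducible over Q (because 120 is not a perfect cube, so h has no rational root, and a monic cubic with no rational root is irreducible), g is also irreducible (irreducibility is preserved under the substitution x → x - 5). Hence m_α(x) = x^3 - 15x^2 + 75x - 245.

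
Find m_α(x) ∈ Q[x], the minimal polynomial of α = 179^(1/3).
m_α(x) = x^3 - 179

α satisfies α^3 = 179, so x^3 - 179 annihilates α. By the rational root test, a rational root p/q (in lowest terms) of x^3 - 179 would satisfy p^3 = 179 q^3, forcing q = 1 and p^3 = 179; but 179 is not a perfect cube, contradiction. A monic cubic over Q with no rational root is irreducible (any nontrivial factorization would include a linear factor). Hence x^3 - 179 is the minimal polynomial of α, and in particular [Q(α):Q] = 3.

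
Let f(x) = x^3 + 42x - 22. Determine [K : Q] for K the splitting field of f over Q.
[K : Q] = 6

By the rational root test, any rational root of the monic integer polynomial f(x) = x^3 + 42x - 22 must be an integer dividing the constant term -22, i.e. one of ±{1, 2, 11, 22}. Evaluating: f(1) = 21, f(-1) = -65, f(2) = 70, f(-2) = -114, f(11) = 1771, f(-11) = -1815, f(22) = 11550, f(-22) = -11594; none is 0, so f has no rational root and is therefore irreducible over Q (a cubic with no linear factor over a field is irreducible). For an irreducible cubic, the Galois group is A_3 or S_3 according as the discriminant disc(f) = -4a^3 - 27b^2 = -4·(42)^3 - 27·(-22)^2 = -309420 is or is not a square in Q. Here disc(f) = -309420 is not a perfect square in Q, so the Galois group of f over Q is not contained in A_3 and must be all of S_3. The splitting field has degree |S_3| = 6 over Q, so [K : Q] = 6.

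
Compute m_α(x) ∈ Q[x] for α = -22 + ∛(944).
m_α(x) = x^3 + 66x^2 + 1452x + 9704

Set β = α + 22 = ∛(944), so β^3 = 944. Then (α + 22)^3 - 944 = 0, i.e. α is a root of g(x) = (x + 22)^3 - 944 = x^3 + 66x^2 + 1452x + 9704. Since g(x) = h(x + 22) where h(x) = x^3 - 944, and h is irreducible over Q (because 944 is not a perfect cube, so h has no rational root, and a monic cubic with no rational root is irreducible), g is also irreducible (irreducibility is preserved under the substitution x → x + 22). Hence m_α(x) = x^3 + 66x^2 + 1452x + 9704.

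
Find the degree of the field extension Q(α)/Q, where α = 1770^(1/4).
[Q(α):Q] = 4

α is a root of x^4 - 1770. By Eisenstein's criterion at the prime p = 2 (which divides the constant term 1770 but p^2 = 4 does not, since 1770 is squarefree), x^4 - 1770 is irreducible over Q. Hence [Q(α):Q] = 4.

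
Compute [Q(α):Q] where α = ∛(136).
[Q(α):Q] = 3

The minimal polynomial of α is x^3 - 136, irreducible over Q since 136 is not a perfect cube (so x^3 - 136 has no rational root). Hence [Q(α):Q] = deg(m_α) = 3.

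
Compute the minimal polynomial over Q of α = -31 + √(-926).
m_α(x) = x^2 + 62x + 1887

From α + 31 = √(-926), squaring gives (α + 31)^2 = -926, i.e. α^2 + 62α + 961 = -926, so α^2 + 62α + 1887 = 0. The discriminant of x^2 + 62x + 1887 is (62)^2 - 4·(1887) = 3844 - 7548 = -3704, and 4·(-926) is not a perfect square in Q since -926 is squarefree and ≠ 1. Hence x^2 + 62x + 1887 is irreducible over Q and is the minimal polynomial of α.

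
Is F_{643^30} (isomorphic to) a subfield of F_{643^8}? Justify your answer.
No: F_{643^30} is not a subfield of F_{643^8}

F_{p^m} embeds in F_{p^n} iff m | n. Here 30 ∤ 8 (since 8 = 0·30 + 8 with remainder 8 ≠ 0), so F_{643^30} is not a subfield of F_{643^8}. Equivalently: if it were, the tower law would give 30 = [F_{643^30}:F_643] dividing [F_{643^8}:F_643] = 8, contradiction.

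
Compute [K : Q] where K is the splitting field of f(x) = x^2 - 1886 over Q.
[K : Q] = 2

f(x) = x^2 - 1886 factors as (x - √1886)(x + √1886). The splitting field is K = Q(√1886). Since 1886 is squarefree and > 1, it is not a perfect square, so x^2 - 1886 is irreducible over Q and [Q(√1886) : Q] = 2. Hence [K : Q] = 2.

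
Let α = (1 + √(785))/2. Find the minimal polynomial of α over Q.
m_α(x) = x^2 - x - 196

From 2α - 1 = √(785), squaring gives (2α - 1)^2 = 785, i.e. 4α^2 - 4α + 1 = 785, so α^2 - α + (1 - 785)/4 = 0. Since 785 ≡ 1 (mod 4), (1 - 785)/4 = -196 ∈ Z. The polynomial x^2 - x - 196 has discriminant 1 - 4·(-196) = 785, which is not a perfect square in Q (d = 785 is squarefree and ≠ 1), so x^2 - x - 196 is irreducible over Q. It is the minimal polynomial of α.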